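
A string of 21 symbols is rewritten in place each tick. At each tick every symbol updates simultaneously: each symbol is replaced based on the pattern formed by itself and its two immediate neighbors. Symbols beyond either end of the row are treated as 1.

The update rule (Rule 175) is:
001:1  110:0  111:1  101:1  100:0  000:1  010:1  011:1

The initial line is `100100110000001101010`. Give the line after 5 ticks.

001101100111111011111
011011001111110111111
110110011111101111111
101100111111011111111
011001111110111111111

011001111110111111111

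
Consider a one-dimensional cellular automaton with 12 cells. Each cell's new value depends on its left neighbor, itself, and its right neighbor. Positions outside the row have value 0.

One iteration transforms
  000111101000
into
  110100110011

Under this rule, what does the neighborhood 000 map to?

1

At position 0 the neighborhood is 000; the next row has 1 there.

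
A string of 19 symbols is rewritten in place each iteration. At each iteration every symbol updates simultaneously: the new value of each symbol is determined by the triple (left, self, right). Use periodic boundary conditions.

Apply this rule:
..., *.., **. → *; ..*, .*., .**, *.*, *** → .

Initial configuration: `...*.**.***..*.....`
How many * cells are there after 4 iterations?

8

**....*...**..*****
.****..**..**......
....**..**..*******
***..**..**.......*
count of *: 8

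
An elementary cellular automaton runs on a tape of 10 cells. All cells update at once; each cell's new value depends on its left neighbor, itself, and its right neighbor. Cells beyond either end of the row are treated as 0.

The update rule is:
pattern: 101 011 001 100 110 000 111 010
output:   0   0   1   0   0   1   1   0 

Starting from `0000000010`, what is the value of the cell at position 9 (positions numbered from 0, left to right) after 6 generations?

1111111100
0111111001
1011110010
0001100100
1110001001
0100110010
position 9 holds 0

0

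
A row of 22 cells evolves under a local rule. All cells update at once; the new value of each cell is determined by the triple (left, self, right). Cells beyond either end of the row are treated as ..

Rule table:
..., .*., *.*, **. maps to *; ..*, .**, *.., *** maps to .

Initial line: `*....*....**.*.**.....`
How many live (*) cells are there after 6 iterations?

*.**.*.**..****.*.****
**.****.*.....****...*
.**...***.***....*.*.*
..*.*...**..*.**.*****
*.***.*..*..**.**....*
**..***..*...**.*.**.*
count of *: 12

12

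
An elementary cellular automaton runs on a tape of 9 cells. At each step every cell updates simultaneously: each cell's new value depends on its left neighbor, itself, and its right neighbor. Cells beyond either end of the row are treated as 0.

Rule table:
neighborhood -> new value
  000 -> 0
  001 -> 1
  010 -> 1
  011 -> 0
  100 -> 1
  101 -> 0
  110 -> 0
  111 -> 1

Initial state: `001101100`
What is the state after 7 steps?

step 1: 010000010
step 2: 111000111
step 3: 010101010
step 4: 110101011
step 5: 000101000
step 6: 001101100  (repeats step 0; period 6)
step 7: 010000010

010000010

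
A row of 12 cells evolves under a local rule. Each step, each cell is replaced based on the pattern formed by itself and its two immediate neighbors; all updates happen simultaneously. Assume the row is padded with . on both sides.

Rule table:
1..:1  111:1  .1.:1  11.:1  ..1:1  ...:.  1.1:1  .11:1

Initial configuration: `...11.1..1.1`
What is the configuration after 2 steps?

..1111111111
.11111111111

.11111111111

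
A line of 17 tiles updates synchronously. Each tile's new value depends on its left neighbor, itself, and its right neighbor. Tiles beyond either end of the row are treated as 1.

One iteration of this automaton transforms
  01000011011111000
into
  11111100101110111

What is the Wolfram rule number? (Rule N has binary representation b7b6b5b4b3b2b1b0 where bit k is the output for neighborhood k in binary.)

position 10: 111 → 1  (bit 7 = 1)
position 7: 110 → 0  (bit 6 = 0)
position 0: 101 → 1  (bit 5 = 1)
position 2: 100 → 1  (bit 4 = 1)
position 6: 011 → 0  (bit 3 = 0)
position 1: 010 → 1  (bit 2 = 1)
position 5: 001 → 1  (bit 1 = 1)
position 3: 000 → 1  (bit 0 = 1)
bits b7..b0 = 10110111 = 183

183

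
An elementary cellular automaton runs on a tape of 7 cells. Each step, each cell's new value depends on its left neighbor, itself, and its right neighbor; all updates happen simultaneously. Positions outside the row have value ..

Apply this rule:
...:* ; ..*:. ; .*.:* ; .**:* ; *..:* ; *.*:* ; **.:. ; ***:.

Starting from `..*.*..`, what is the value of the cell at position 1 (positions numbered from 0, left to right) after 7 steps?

.

*.*****
***....
*..****
**.*...
*.*****  (repeats step 1; period 4)
step 7: *..****
position 1 holds .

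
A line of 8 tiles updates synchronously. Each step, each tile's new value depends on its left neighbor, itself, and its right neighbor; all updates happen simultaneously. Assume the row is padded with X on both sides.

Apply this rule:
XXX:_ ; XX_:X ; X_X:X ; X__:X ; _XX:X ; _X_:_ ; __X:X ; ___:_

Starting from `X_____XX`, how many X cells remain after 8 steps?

7

XX___XX_
_XX_XXXX
XXXXX___
____XX_X
X__XXXXX
XXXX____
___XX__X
X_XXXXXX
count of X: 7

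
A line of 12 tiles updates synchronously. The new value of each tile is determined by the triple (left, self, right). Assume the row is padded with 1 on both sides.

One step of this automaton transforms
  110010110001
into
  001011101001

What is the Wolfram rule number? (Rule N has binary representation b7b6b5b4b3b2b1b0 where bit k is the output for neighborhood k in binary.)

60

position 0: 111 → 0  (bit 7 = 0)
position 1: 110 → 0  (bit 6 = 0)
position 5: 101 → 1  (bit 5 = 1)
position 2: 100 → 1  (bit 4 = 1)
position 6: 011 → 1  (bit 3 = 1)
position 4: 010 → 1  (bit 2 = 1)
position 3: 001 → 0  (bit 1 = 0)
position 9: 000 → 0  (bit 0 = 0)
bits b7..b0 = 00111100 = 60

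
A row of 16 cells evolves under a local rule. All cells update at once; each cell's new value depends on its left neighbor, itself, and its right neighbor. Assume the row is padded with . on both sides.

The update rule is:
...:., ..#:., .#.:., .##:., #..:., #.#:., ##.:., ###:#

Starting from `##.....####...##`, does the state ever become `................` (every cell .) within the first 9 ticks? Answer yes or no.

yes

tick 1: ........##......
tick 2: ................
all cells are . at tick 2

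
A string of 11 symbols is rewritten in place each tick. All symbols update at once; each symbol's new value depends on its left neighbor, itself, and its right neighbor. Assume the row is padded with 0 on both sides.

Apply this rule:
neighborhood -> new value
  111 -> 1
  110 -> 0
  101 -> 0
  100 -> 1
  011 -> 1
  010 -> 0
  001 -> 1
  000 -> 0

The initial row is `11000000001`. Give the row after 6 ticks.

00001010101

10100000010
00010000101
00101001000
01000110100
10101100010
00001010101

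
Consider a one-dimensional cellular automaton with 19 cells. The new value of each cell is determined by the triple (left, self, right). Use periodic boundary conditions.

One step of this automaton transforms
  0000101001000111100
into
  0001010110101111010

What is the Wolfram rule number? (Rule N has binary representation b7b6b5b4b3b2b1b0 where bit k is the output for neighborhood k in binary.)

186

position 14: 111 → 1  (bit 7 = 1)
position 16: 110 → 0  (bit 6 = 0)
position 5: 101 → 1  (bit 5 = 1)
position 7: 100 → 1  (bit 4 = 1)
position 13: 011 → 1  (bit 3 = 1)
position 4: 010 → 0  (bit 2 = 0)
position 3: 001 → 1  (bit 1 = 1)
position 0: 000 → 0  (bit 0 = 0)
bits b7..b0 = 10111010 = 186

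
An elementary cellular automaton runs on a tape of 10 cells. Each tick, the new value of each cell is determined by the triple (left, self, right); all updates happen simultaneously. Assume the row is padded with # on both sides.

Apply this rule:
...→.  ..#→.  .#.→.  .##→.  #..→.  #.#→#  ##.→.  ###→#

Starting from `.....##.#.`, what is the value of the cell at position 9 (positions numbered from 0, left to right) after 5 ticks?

.......#.#
........#.
.........#
..........
..........
position 9 holds .

.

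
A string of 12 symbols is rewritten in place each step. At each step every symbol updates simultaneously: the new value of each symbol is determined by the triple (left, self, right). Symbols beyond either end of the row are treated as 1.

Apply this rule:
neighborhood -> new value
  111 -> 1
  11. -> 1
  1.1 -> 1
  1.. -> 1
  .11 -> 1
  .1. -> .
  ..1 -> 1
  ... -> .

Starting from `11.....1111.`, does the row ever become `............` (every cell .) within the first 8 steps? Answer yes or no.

step 1: 111...111111
step 2: 1111.1111111
step 3: 111111111111
step 4: 111111111111  (fixed point — unchanged through step 8)
step 8 is 111111111111, still not uniform .

no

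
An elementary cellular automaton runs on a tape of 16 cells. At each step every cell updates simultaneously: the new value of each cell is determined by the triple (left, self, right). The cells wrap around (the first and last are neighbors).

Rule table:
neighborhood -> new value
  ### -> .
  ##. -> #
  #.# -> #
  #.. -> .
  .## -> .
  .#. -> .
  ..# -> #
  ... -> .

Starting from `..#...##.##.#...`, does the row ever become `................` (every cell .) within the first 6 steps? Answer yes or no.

no

step 1: .#...#.##.##....
step 2: #...#.#.##.#....
step 3: ...#.#.#.##....#
step 4: ..#.#.#.#.#...#.
step 5: .#.#.#.#.#...#..
step 6: #.#.#.#.#...#...
step 6 is #.#.#.#.#...#..., still not uniform .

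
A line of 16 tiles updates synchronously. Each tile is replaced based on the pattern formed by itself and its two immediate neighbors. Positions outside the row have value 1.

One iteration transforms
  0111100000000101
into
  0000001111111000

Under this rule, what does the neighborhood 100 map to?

0

At position 5 the neighborhood is 100; the next row has 0 there.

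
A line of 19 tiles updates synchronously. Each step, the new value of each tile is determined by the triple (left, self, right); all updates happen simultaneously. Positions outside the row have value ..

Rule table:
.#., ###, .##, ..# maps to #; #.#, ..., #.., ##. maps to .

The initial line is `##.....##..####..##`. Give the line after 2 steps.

#....##..####..##..

step 1: #.....##..####..##.
step 2: #....##..####..##..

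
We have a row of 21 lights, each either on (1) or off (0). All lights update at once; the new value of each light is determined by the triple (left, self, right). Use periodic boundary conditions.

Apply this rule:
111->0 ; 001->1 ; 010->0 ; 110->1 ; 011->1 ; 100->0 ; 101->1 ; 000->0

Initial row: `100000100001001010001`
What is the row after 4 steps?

001000010010100011001

step 1: 100001000010010100011
step 2: 100010000100101000110
step 3: 000100001001010001111
step 4: 001000010010100011001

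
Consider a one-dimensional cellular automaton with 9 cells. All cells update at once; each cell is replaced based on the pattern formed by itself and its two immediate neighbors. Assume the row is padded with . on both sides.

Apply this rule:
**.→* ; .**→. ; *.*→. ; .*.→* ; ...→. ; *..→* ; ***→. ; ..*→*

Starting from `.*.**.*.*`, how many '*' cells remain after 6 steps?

step 1: **..*.*.*
step 2: .****.*.*
step 3: *...*.*.*
step 4: **.**.*.*
step 5: .*..*.*.*
step 6: *****.*.*
count of *: 7

7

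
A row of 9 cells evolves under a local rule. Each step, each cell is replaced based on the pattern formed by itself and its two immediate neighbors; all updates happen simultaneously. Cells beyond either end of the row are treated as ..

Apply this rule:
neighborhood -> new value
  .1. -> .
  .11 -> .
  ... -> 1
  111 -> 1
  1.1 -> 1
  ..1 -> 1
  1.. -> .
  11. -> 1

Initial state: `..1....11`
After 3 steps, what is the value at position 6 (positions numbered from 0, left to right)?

11..111.1
.1.1.111.
1.1.1.11.
position 6 holds 1

1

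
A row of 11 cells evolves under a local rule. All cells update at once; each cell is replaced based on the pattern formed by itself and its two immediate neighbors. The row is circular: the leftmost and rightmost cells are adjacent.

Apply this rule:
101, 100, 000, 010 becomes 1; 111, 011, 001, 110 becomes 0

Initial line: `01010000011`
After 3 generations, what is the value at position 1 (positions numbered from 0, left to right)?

11111111000
00000000110
11111110001
position 1 holds 1

1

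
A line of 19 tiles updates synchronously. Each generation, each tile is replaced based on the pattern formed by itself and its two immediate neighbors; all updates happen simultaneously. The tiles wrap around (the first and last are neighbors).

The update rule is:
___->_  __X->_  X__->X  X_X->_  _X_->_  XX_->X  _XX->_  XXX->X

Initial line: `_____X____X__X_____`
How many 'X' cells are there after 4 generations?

______X____X__X____
_______X____X__X___
________X____X__X__
_________X____X__X_
count of X: 3

3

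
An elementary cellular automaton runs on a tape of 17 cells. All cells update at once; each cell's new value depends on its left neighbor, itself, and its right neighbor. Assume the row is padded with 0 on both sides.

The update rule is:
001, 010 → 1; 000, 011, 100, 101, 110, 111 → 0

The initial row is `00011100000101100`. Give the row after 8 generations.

00100000001100000
01100000010000000
10000000110000000
10000001000000000
10000011000000000
10000100000000000
10001100000000000
10010000000000000

10010000000000000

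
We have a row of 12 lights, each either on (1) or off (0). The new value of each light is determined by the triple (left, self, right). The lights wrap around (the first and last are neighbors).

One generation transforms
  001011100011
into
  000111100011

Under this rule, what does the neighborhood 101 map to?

At position 3 the neighborhood is 101; the next row has 1 there.

1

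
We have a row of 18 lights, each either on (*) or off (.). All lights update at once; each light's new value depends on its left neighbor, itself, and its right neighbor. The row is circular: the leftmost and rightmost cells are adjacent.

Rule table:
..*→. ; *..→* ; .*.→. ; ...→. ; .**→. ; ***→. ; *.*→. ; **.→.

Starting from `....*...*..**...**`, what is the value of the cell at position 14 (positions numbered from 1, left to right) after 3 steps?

*....*...*...*....
.*....*...*...*...
..*....*...*...*..
position 14 holds .

.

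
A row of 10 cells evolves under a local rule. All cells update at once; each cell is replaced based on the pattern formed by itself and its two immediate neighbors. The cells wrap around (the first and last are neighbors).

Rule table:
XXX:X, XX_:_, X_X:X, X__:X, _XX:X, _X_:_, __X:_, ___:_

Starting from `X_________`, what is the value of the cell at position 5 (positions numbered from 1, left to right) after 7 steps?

_X________
__X_______
___X______
____X_____
_____X____
______X___
_______X__
position 5 holds _

_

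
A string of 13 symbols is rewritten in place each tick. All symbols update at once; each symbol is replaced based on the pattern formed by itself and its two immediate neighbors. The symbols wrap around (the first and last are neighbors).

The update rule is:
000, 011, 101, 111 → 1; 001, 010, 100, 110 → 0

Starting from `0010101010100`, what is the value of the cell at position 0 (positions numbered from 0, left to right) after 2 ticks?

1001010101001
0000101010001
position 0 holds 0

0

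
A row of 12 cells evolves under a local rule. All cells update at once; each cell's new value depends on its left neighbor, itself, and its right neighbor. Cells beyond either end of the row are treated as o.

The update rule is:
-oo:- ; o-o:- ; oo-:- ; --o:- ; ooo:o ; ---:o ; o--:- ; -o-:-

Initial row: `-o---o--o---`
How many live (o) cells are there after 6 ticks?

7

---o------o-
-o---oooo---
---o--oo--o-
-o----------
---oooooooo-
-o--oooooo--
count of o: 7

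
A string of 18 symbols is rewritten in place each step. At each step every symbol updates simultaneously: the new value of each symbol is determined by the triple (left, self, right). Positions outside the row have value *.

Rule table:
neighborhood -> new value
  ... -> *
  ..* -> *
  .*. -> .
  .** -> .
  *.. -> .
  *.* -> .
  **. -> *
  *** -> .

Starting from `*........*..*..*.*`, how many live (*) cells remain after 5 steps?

9

*.*******..*..*...
*.......*.*..*..**
*.******....*..*..
*......*.***..*..*
*.*****....*.*..*.
count of *: 9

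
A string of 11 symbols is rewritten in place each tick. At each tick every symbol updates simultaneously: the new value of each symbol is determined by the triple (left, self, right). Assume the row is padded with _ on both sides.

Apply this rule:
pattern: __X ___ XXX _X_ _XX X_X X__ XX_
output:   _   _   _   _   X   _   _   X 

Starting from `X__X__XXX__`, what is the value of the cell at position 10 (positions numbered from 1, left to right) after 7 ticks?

_

______X_X__
___________
___________  (fixed point — unchanged through tick 7)
position 10 holds _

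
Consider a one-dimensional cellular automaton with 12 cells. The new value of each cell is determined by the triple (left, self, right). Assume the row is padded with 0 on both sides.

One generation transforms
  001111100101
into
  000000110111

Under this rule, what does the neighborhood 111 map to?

0

At position 3 the neighborhood is 111; the next row has 0 there.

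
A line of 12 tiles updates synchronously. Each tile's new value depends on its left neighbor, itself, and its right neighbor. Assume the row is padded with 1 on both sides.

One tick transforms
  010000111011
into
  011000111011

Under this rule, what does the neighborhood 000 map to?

0

At position 3 the neighborhood is 000; the next row has 0 there.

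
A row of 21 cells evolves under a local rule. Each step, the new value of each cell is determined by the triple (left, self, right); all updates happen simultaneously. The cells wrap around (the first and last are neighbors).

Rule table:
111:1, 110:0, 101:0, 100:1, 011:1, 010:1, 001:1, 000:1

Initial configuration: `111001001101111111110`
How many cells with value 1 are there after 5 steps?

16

110111111001111111100
100111110111111111011
011111100111111110011
011111011111111101110
111110011111111001101
count of 1: 16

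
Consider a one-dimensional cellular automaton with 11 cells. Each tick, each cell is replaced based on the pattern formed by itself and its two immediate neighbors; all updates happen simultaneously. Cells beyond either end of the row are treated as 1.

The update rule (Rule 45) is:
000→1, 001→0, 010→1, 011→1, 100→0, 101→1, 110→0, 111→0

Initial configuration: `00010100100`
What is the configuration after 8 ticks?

01011100100
11110000100
00000110100
01110101100
11001111000
00001000010
01101011011
11011110110

11011110110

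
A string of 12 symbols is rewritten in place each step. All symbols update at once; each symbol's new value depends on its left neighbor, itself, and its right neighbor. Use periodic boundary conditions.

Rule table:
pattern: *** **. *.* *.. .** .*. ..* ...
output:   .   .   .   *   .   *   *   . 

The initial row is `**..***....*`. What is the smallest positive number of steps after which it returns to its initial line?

5

step 1: ..**...*..*.
step 2: .*..*.******
step 3: .****.......
step 4: *....*......
step 5: **..***....*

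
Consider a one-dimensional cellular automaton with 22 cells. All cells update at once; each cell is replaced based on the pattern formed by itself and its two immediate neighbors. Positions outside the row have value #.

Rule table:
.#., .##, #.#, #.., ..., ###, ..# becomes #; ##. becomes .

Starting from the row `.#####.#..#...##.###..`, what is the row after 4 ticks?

tick 1: #####.#########.###.##
tick 2: ####.#########.###.###
tick 3: ###.#########.###.####
tick 4: ##.#########.###.#####

##.#########.###.#####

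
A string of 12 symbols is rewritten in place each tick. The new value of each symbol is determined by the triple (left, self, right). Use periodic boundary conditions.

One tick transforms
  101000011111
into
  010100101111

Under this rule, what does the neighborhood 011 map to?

0

At position 7 the neighborhood is 011; the next row has 0 there.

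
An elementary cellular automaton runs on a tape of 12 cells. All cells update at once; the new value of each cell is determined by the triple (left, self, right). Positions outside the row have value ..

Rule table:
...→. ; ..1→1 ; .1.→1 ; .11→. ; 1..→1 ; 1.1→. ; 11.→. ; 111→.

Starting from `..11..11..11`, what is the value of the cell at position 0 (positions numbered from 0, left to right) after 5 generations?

.1..11..11..
1111..11..1.
....11..1111
...1..11....
..1111..1...
position 0 holds .

.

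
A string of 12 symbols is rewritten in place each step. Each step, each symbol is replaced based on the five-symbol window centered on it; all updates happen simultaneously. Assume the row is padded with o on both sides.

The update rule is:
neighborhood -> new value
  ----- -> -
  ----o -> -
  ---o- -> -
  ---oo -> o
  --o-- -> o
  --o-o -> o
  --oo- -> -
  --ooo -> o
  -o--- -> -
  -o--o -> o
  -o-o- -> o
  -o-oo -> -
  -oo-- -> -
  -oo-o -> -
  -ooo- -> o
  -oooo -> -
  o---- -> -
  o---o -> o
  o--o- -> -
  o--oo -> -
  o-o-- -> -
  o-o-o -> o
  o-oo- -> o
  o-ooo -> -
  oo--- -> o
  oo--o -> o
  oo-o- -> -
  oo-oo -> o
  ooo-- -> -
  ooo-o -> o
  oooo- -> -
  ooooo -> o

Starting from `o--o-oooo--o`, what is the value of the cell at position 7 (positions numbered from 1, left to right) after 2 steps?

-

-o-o-----o-o
-oo------o--
position 7 holds -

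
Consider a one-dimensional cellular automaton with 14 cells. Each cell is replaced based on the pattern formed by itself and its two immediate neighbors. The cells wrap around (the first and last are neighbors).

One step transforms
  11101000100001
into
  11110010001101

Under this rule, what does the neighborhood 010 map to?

At position 4 the neighborhood is 010; the next row has 0 there.

0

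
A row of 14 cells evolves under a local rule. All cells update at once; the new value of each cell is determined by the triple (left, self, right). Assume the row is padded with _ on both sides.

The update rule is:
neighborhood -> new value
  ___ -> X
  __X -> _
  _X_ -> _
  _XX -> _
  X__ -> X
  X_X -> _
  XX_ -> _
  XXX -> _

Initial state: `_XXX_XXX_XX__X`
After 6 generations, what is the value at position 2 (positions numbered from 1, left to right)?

generation 1: ___________X__
generation 2: XXXXXXXXXX__XX
generation 3: __________X___
generation 4: XXXXXXXXX__XXX
generation 5: _________X____
generation 6: XXXXXXXX__XXXX
position 2 holds X

X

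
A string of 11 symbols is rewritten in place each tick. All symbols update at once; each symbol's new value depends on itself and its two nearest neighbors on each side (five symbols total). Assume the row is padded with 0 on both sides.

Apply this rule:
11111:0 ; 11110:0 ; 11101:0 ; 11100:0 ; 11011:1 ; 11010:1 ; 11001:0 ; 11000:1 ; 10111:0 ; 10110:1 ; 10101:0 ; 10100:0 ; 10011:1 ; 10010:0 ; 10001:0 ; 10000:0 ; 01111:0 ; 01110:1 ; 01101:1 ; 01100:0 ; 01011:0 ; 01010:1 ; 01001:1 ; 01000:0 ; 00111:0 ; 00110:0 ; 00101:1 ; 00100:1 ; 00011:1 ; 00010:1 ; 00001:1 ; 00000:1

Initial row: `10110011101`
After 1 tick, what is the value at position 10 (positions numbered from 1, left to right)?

1

10100101010
position 10 holds 1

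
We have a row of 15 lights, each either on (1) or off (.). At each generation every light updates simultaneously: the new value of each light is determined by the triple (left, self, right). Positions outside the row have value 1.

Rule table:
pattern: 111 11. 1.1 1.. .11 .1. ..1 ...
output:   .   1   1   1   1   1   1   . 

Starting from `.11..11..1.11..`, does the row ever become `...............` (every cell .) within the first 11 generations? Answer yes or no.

yes

generation 1: 111111111111111
generation 2: ...............
all cells are . at generation 2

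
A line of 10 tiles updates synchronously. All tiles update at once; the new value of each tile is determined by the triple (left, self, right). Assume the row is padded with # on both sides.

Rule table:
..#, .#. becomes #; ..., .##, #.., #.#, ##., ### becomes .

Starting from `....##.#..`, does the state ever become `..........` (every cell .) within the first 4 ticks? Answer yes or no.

tick 1: ...#...#.#
tick 2: ..##..##..
tick 3: .#...#...#
tick 4: .#..##..#.
tick 4 is .#..##..#., still not uniform .

no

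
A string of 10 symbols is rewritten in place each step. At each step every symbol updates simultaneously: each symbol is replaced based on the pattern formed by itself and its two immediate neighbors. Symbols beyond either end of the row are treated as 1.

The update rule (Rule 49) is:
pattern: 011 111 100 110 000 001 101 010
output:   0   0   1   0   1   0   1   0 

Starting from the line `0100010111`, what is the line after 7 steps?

1010100100

1011001000
0100100110
1010010001
0101001100
1010100010
0101011001
1010100100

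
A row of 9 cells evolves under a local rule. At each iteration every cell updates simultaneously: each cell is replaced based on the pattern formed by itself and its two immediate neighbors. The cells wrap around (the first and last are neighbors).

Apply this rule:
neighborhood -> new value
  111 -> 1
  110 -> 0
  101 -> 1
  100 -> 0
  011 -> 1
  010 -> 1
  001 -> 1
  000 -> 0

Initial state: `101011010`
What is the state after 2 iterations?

111101111

111110111
111101111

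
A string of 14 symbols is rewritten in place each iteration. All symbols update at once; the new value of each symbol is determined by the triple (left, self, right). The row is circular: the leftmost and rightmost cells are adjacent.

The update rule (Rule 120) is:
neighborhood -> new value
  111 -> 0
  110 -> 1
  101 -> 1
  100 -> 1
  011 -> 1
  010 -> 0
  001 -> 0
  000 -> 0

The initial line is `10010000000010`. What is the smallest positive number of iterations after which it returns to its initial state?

iteration 1: 01001000000001
iteration 2: 10100100000000
iteration 3: 01010010000000
iteration 4: 00101001000000
iteration 5: 00010100100000
iteration 6: 00001010010000
iteration 7: 00000101001000
iteration 8: 00000010100100
iteration 9: 00000001010010
iteration 10: 00000000101001
iteration 11: 10000000010100
iteration 12: 01000000001010
iteration 13: 00100000000101
iteration 14: 10010000000010

14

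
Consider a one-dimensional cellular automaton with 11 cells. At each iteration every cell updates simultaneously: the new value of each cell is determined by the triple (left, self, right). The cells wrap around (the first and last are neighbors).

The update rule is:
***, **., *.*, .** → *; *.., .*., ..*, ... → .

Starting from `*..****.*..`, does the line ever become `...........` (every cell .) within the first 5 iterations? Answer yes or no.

...*****...
...*****...  (fixed point — unchanged through iteration 5)
iteration 5 is ...*****..., still not uniform .

no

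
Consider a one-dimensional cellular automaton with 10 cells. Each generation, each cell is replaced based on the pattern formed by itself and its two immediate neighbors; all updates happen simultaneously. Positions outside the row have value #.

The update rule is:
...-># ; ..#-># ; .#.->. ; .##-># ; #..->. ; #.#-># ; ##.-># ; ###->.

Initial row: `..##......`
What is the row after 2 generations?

##.###....

generation 1: .###.#####
generation 2: ##.###....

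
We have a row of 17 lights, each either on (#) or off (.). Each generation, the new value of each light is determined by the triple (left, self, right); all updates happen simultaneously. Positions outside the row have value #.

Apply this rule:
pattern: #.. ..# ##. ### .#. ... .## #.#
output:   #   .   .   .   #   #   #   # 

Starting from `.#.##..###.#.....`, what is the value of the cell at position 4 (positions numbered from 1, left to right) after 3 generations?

generation 1: ####.#.#..######.
generation 2: ....#####.#.....#
generation 3: ###.#....######.#
position 4 holds .

.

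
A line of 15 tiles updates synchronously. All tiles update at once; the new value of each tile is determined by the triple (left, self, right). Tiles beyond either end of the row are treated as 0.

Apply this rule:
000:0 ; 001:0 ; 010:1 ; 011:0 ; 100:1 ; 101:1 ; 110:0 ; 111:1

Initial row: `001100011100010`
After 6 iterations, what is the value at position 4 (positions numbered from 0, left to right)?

0

iteration 1: 000010001010011
iteration 2: 000011001111000
iteration 3: 000000100110100
iteration 4: 000000110001110
iteration 5: 000000001000101
iteration 6: 000000001100111
position 4 holds 0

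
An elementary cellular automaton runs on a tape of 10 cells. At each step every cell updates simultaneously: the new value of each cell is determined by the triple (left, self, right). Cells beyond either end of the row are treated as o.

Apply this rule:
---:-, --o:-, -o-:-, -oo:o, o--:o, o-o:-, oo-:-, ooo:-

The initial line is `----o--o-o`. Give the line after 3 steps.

step 1: o----o---o
step 2: -o----o--o
step 3: --o----o-o

--o----o-o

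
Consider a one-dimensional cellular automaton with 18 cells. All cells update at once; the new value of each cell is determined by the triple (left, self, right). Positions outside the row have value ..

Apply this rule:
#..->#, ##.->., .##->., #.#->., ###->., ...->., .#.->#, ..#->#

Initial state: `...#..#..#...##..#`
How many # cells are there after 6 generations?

..#########.#..###
.#..........###...
###........#...#..
...#......###.###.
..###....#.......#
.#...#..###.....##
count of #: 7

7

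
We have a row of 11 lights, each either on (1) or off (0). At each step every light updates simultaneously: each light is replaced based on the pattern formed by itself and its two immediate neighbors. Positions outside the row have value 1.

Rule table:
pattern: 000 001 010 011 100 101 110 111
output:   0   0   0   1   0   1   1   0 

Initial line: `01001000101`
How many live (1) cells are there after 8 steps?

2

step 1: 10000000011
step 2: 10000000010
step 3: 10000000001
step 4: 10000000001  (fixed point — unchanged through step 8)
count of 1: 2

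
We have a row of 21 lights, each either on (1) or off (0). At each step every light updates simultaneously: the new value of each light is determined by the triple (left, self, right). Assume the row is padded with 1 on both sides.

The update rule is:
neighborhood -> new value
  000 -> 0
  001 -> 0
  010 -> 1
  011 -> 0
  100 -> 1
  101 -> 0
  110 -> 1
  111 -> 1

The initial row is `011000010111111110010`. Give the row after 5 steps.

111100110011001111010

001100010011111111010
100110011001111111010
110011001100111111010
111001100110011111010
111100110011001111010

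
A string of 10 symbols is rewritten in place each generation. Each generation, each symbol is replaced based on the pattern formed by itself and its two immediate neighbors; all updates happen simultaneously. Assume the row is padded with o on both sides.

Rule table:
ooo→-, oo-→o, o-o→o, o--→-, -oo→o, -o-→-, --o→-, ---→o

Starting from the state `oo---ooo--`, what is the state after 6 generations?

---o--oooo

-o-o-o-o--
o-o-o-o---
oo-o-o--o-
-oo-o----o
oooo--oo-o
---o--oooo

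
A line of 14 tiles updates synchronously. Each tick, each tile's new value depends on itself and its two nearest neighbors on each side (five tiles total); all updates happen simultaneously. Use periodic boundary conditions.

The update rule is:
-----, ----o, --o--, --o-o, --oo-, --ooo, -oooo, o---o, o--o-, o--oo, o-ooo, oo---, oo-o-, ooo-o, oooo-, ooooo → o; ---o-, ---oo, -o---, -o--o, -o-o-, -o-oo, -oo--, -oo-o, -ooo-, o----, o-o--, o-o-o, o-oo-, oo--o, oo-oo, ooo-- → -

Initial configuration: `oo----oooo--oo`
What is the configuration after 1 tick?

o-o-o-ooo--ooo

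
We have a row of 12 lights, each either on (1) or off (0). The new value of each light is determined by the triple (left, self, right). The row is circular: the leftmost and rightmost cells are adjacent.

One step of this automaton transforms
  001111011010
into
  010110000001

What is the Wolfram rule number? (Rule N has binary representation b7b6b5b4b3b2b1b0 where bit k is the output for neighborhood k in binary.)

146

position 3: 111 → 1  (bit 7 = 1)
position 5: 110 → 0  (bit 6 = 0)
position 6: 101 → 0  (bit 5 = 0)
position 11: 100 → 1  (bit 4 = 1)
position 2: 011 → 0  (bit 3 = 0)
position 10: 010 → 0  (bit 2 = 0)
position 1: 001 → 1  (bit 1 = 1)
position 0: 000 → 0  (bit 0 = 0)
bits b7..b0 = 10010010 = 146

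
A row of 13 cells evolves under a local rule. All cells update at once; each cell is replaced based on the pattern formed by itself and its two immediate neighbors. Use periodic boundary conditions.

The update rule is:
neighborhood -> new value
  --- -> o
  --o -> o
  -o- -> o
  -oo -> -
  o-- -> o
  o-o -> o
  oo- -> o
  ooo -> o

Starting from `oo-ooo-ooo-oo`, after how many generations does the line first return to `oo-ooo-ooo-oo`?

ooo-ooo-ooo-o
oooo-ooo-ooo-
-oooo-ooo-ooo
o-oooo-ooo-oo
oo-oooo-ooo-o
ooo-oooo-ooo-
-ooo-oooo-ooo
o-ooo-oooo-oo
oo-ooo-oooo-o
ooo-ooo-oooo-
-ooo-ooo-oooo
o-ooo-ooo-ooo
oo-ooo-ooo-oo

13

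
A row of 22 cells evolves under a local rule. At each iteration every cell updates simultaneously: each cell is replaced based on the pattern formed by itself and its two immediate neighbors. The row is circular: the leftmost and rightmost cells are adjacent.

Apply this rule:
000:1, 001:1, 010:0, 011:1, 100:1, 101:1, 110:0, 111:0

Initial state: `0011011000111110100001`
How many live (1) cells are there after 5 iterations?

15

iteration 1: 1110110111100001011110
iteration 2: 1001101100011110110001
iteration 3: 0111011011110001101111
iteration 4: 1100110110001111011000
iteration 5: 1011101101111000110111
count of 1: 15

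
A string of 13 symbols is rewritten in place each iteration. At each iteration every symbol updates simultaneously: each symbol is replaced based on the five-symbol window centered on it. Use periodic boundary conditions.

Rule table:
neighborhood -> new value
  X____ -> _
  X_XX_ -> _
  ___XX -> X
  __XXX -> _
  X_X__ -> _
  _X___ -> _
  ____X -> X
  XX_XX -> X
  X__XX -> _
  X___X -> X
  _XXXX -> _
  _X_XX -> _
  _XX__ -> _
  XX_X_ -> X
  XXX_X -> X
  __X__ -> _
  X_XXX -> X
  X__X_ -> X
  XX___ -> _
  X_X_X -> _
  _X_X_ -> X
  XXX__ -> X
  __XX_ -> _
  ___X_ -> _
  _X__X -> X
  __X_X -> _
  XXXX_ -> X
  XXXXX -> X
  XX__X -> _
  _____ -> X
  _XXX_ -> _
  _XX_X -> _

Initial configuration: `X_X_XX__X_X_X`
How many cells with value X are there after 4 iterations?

_X_____X_X___
____XX__X___X
__XX___X__X__
XX___X__XX___
count of X: 5

5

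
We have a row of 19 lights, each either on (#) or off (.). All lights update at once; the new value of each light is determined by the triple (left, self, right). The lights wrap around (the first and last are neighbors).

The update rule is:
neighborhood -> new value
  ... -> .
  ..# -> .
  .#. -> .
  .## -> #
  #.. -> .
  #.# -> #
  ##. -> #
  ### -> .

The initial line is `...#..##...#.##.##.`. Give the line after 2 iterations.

......##....#....#.

......##....######.
......##....#....#.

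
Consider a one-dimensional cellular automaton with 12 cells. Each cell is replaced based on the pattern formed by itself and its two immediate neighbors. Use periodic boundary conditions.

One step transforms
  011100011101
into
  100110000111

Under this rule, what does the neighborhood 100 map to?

At position 4 the neighborhood is 100; the next row has 1 there.

1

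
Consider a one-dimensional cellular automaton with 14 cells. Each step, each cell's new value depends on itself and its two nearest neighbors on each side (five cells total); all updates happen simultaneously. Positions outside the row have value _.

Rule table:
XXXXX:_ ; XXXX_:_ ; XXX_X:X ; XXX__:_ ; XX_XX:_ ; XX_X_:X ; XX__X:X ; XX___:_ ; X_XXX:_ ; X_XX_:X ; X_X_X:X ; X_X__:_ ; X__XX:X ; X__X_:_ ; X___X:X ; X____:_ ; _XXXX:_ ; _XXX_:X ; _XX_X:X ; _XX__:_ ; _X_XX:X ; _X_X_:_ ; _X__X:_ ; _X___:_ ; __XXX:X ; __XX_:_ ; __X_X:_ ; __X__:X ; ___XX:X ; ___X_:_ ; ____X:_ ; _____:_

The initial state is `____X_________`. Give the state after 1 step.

____X_________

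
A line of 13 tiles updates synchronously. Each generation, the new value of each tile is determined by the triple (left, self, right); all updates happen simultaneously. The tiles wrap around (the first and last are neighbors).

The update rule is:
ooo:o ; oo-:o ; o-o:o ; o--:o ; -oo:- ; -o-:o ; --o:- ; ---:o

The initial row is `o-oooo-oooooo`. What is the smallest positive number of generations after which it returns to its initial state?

oo-oooo-ooooo
ooo-oooo-oooo
oooo-oooo-ooo
ooooo-oooo-oo
oooooo-oooo-o
ooooooo-oooo-
-ooooooo-oooo
o-ooooooo-ooo
oo-ooooooo-oo
ooo-ooooooo-o
oooo-ooooooo-
-oooo-ooooooo
o-oooo-oooooo

13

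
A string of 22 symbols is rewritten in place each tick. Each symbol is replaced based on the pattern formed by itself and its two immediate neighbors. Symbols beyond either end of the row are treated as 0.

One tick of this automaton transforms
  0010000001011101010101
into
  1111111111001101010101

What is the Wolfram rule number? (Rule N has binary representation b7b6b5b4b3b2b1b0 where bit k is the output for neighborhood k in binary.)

position 12: 111 → 1  (bit 7 = 1)
position 13: 110 → 1  (bit 6 = 1)
position 10: 101 → 0  (bit 5 = 0)
position 3: 100 → 1  (bit 4 = 1)
position 11: 011 → 0  (bit 3 = 0)
position 2: 010 → 1  (bit 2 = 1)
position 1: 001 → 1  (bit 1 = 1)
position 0: 000 → 1  (bit 0 = 1)
bits b7..b0 = 11010111 = 215

215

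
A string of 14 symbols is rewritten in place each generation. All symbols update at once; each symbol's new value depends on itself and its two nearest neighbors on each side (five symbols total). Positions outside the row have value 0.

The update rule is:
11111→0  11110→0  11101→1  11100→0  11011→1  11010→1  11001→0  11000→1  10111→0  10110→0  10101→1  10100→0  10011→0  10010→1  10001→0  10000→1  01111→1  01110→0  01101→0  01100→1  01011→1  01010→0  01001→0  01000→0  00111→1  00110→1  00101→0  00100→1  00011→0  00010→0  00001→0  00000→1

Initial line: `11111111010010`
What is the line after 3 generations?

11000001100100

generation 1: 11000001100110
generation 2: 11111001100111
generation 3: 11000001100100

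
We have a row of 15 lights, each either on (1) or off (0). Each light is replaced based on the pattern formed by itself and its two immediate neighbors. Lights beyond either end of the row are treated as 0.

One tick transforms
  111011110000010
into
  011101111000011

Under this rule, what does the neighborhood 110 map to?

At position 2 the neighborhood is 110; the next row has 1 there.

1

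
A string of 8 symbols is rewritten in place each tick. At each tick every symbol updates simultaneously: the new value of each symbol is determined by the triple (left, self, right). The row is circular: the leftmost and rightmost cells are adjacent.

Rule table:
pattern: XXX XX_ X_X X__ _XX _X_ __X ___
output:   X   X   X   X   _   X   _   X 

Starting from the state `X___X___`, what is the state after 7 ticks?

X_XXX_XX

XXX_XXX_
_XXX_XXX
X_XXX_XX
XX_XXX_X
XXX_XXX_  (repeats tick 1; period 4)
tick 7: X_XXX_XX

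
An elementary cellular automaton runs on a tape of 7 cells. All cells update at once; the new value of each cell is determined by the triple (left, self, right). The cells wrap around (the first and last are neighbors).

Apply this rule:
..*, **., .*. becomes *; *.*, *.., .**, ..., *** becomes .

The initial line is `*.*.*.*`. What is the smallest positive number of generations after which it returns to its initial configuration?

*.*.*..
*.*.*.*

2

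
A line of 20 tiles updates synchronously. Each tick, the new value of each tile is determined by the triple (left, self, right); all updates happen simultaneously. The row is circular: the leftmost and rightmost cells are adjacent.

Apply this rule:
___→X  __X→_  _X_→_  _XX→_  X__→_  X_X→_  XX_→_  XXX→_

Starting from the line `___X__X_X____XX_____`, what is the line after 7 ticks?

XX________XX____XXXX
___XXXXXX____XX_____
XX________XX____XXXX  (repeats tick 1; period 2)
tick 7: XX________XX____XXXX

XX________XX____XXXX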